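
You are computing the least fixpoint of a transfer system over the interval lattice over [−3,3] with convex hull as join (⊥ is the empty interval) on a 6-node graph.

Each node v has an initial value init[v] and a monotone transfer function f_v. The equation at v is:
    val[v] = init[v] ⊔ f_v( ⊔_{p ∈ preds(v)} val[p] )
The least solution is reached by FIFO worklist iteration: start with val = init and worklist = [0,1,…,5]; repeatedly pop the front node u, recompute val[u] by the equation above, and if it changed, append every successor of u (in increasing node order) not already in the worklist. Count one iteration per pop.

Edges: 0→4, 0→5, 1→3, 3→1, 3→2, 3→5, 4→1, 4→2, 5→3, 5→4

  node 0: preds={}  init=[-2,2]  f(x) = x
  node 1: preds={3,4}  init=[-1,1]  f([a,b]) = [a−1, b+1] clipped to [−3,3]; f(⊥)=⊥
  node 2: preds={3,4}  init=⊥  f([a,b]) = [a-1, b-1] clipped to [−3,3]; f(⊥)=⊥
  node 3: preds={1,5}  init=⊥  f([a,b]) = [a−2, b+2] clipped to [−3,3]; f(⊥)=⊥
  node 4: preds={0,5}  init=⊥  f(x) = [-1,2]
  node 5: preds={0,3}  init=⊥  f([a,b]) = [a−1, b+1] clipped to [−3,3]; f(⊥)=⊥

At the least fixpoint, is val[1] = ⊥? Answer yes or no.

Iteration log — 10 steps:
  step 1. node 0  ⊔preds=⊥  new=[-2,2]  stable
  step 2. node 1  ⊔preds=⊥  new=[-1,1]  stable
  step 3. node 2  ⊔preds=⊥  new=⊥  stable
  step 4. node 3  ⊔preds=[-1,1]  new=[-3,3]  old=⊥  +wl: 1,2
  step 5. node 4  ⊔preds=[-2,2]  new=[-1,2]  old=⊥  +wl: 
  step 6. node 5  ⊔preds=[-3,3]  new=[-3,3]  old=⊥  +wl: 3,4
  step 7. node 1  ⊔preds=[-3,3]  new=[-3,3]  old=[-1,1]  +wl: 
  step 8. node 2  ⊔preds=[-3,3]  new=[-3,2]  old=⊥  +wl: 
  step 9. node 3  ⊔preds=[-3,3]  new=[-3,3]  stable
  step 10. node 4  ⊔preds=[-3,3]  new=[-1,2]  stable

Least fixpoint reached:
  node 0: [-2,2]
  node 1: [-3,3]
  node 2: [-3,2]
  node 3: [-3,3]
  node 4: [-1,2]
  node 5: [-3,3]

no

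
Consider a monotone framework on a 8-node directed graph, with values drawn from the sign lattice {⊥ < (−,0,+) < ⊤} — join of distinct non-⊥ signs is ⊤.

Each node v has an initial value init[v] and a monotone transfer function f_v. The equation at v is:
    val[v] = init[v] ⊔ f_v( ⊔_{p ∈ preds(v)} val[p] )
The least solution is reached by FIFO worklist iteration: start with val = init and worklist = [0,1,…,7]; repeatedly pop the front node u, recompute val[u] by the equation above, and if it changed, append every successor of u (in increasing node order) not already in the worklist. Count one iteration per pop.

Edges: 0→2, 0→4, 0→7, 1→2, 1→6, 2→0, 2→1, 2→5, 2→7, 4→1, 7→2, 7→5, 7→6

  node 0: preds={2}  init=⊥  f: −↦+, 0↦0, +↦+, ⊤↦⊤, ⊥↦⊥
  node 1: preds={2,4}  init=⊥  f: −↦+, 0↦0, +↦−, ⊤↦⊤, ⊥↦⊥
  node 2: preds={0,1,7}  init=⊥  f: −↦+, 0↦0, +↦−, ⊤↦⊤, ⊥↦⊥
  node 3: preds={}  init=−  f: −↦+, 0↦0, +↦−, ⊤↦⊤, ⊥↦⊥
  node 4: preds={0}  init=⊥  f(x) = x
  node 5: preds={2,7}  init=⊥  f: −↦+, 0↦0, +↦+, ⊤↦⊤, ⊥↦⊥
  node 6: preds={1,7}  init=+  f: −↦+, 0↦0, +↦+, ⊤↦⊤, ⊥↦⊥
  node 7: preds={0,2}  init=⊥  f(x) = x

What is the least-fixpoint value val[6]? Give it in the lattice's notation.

Worklist (8 pops):
  #1 pop 0: in=⊥ → ⊥ (no change)
  #2 pop 1: in=⊥ → ⊥ (no change)
  #3 pop 2: in=⊥ → ⊥ (no change)
  #4 pop 3: in=⊥ → − (no change)
  #5 pop 4: in=⊥ → ⊥ (no change)
  #6 pop 5: in=⊥ → ⊥ (no change)
  #7 pop 6: in=⊥ → + (no change)
  #8 pop 7: in=⊥ → ⊥ (no change)

Fixpoint:
  val[0] = ⊥
  val[1] = ⊥
  val[2] = ⊥
  val[3] = −
  val[4] = ⊥
  val[5] = ⊥
  val[6] = +
  val[7] = ⊥

+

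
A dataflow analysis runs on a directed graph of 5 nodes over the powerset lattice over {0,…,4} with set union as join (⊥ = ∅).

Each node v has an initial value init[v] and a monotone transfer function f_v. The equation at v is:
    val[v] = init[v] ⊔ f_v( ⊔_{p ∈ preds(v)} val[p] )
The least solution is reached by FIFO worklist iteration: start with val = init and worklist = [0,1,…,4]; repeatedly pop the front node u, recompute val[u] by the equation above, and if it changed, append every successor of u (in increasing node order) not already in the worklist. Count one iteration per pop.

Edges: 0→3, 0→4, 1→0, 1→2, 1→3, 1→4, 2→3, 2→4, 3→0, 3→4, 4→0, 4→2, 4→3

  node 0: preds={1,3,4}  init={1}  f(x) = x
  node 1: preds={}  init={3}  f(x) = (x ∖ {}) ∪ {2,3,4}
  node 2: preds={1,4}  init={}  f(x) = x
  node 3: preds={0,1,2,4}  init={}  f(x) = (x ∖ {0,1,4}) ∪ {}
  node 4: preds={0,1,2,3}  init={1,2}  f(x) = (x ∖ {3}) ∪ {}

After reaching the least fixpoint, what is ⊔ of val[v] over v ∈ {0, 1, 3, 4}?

{1,2,3,4}

Worklist (9 pops):
  #1 pop 0: in={1,2,3} → {1,2,3} (was {1}); enqueue []
  #2 pop 1: in={} → {2,3,4} (was {3}); enqueue [0]
  #3 pop 2: in={1,2,3,4} → {1,2,3,4} (was {}); enqueue []
  #4 pop 3: in={1,2,3,4} → {2,3} (was {}); enqueue []
  #5 pop 4: in={1,2,3,4} → {1,2,4} (was {1,2}); enqueue [2,3]
  #6 pop 0: in={1,2,3,4} → {1,2,3,4} (was {1,2,3}); enqueue [4]
  #7 pop 2: in={1,2,3,4} → {1,2,3,4} (no change)
  #8 pop 3: in={1,2,3,4} → {2,3} (no change)
  #9 pop 4: in={1,2,3,4} → {1,2,4} (no change)

Fixpoint:
  val[0] = {1,2,3,4}
  val[1] = {2,3,4}
  val[2] = {1,2,3,4}
  val[3] = {2,3}
  val[4] = {1,2,4}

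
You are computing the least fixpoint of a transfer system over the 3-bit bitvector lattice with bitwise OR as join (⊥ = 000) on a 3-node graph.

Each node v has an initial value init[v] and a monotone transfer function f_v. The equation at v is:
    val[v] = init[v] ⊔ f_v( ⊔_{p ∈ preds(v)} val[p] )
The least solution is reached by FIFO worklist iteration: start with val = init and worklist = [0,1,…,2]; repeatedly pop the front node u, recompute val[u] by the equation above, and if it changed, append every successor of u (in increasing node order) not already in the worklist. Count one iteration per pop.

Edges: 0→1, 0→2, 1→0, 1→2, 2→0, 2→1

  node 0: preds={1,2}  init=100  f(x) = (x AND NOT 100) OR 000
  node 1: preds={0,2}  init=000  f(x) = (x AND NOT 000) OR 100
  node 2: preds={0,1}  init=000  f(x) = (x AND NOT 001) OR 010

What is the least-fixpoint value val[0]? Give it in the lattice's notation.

Trace (7 dequeues):
  [1] u=0 | in 000 | out 100 | ==
  [2] u=1 | in 100 | out 100 | prev 000 | push {0}
  [3] u=2 | in 100 | out 110 | prev 000 | push {1}
  [4] u=0 | in 110 | out 110 | prev 100 | push {2}
  [5] u=1 | in 110 | out 110 | prev 100 | push {0}
  [6] u=2 | in 110 | out 110 | ==
  [7] u=0 | in 110 | out 110 | ==

Converged values:
  [0] 110
  [1] 110
  [2] 110

110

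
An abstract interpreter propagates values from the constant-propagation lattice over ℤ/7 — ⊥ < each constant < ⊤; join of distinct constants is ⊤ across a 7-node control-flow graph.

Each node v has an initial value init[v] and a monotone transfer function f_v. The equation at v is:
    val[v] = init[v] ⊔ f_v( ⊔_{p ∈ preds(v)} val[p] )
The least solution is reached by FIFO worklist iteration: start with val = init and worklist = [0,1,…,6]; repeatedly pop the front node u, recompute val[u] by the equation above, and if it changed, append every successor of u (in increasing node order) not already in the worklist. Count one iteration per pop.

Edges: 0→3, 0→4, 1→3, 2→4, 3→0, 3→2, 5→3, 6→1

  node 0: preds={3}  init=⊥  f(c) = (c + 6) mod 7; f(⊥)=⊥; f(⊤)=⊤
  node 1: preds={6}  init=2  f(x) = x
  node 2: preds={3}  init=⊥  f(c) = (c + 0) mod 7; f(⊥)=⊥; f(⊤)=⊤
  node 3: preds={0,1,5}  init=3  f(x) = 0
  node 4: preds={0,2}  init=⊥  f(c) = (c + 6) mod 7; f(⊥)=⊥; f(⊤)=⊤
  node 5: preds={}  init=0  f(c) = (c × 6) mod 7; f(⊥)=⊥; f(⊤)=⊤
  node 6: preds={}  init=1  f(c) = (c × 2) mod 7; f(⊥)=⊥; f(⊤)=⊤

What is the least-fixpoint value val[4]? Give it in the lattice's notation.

Iteration log — 11 steps:
  step 1. node 0  ⊔preds=3  new=2  old=⊥  +wl: 
  step 2. node 1  ⊔preds=1  new=⊤  old=2  +wl: 
  step 3. node 2  ⊔preds=3  new=3  old=⊥  +wl: 
  step 4. node 3  ⊔preds=⊤  new=⊤  old=3  +wl: 0,2
  step 5. node 4  ⊔preds=⊤  new=⊤  old=⊥  +wl: 
  step 6. node 5  ⊔preds=⊥  new=0  stable
  step 7. node 6  ⊔preds=⊥  new=1  stable
  step 8. node 0  ⊔preds=⊤  new=⊤  old=2  +wl: 3,4
  step 9. node 2  ⊔preds=⊤  new=⊤  old=3  +wl: 
  step 10. node 3  ⊔preds=⊤  new=⊤  stable
  step 11. node 4  ⊔preds=⊤  new=⊤  stable

Least fixpoint reached:
  node 0: ⊤
  node 1: ⊤
  node 2: ⊤
  node 3: ⊤
  node 4: ⊤
  node 5: 0
  node 6: 1

⊤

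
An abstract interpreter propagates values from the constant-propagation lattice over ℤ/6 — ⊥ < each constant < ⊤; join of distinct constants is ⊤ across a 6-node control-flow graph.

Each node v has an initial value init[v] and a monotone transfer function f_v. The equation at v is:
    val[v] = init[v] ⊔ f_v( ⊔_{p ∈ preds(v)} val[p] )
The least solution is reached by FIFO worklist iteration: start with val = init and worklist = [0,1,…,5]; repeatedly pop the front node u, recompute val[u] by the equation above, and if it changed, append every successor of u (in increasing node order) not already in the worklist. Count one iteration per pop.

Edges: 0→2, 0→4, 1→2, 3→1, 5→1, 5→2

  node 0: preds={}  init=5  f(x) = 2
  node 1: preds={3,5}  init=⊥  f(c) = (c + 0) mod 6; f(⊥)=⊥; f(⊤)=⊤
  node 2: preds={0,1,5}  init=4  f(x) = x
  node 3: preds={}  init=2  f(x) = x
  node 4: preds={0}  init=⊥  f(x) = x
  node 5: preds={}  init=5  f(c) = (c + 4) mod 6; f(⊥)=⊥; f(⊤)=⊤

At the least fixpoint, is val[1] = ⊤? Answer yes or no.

yes

Iteration log — 6 steps:
  step 1. node 0  ⊔preds=⊥  new=⊤  old=5  +wl: 
  step 2. node 1  ⊔preds=⊤  new=⊤  old=⊥  +wl: 
  step 3. node 2  ⊔preds=⊤  new=⊤  old=4  +wl: 
  step 4. node 3  ⊔preds=⊥  new=2  stable
  step 5. node 4  ⊔preds=⊤  new=⊤  old=⊥  +wl: 
  step 6. node 5  ⊔preds=⊥  new=5  stable

Least fixpoint reached:
  node 0: ⊤
  node 1: ⊤
  node 2: ⊤
  node 3: 2
  node 4: ⊤
  node 5: 5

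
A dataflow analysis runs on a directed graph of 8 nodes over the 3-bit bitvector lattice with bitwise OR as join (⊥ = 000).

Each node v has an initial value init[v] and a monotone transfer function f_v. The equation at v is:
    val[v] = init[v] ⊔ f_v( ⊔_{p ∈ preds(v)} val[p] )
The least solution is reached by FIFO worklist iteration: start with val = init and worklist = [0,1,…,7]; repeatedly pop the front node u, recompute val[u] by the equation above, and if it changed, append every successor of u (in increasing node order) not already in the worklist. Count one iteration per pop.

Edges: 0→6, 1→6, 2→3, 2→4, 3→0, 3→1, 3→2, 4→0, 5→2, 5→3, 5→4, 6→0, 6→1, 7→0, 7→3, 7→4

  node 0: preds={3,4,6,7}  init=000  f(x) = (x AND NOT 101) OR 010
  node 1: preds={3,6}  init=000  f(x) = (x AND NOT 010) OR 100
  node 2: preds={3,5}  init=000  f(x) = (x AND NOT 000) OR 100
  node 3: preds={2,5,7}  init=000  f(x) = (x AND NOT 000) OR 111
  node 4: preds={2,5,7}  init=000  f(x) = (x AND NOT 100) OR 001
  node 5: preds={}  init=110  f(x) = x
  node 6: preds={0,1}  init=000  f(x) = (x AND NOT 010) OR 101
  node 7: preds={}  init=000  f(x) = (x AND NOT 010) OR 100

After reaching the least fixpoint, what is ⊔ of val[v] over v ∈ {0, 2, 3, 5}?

111

Worklist (14 pops):
  #1 pop 0: in=000 → 010 (was 000); enqueue []
  #2 pop 1: in=000 → 100 (was 000); enqueue []
  #3 pop 2: in=110 → 110 (was 000); enqueue []
  #4 pop 3: in=110 → 111 (was 000); enqueue [0,1,2]
  #5 pop 4: in=110 → 011 (was 000); enqueue []
  #6 pop 5: in=000 → 110 (no change)
  #7 pop 6: in=110 → 101 (was 000); enqueue []
  #8 pop 7: in=000 → 100 (was 000); enqueue [3,4]
  #9 pop 0: in=111 → 010 (no change)
  #10 pop 1: in=111 → 101 (was 100); enqueue [6]
  #11 pop 2: in=111 → 111 (was 110); enqueue []
  #12 pop 3: in=111 → 111 (no change)
  #13 pop 4: in=111 → 011 (no change)
  #14 pop 6: in=111 → 101 (no change)

Fixpoint:
  val[0] = 010
  val[1] = 101
  val[2] = 111
  val[3] = 111
  val[4] = 011
  val[5] = 110
  val[6] = 101
  val[7] = 100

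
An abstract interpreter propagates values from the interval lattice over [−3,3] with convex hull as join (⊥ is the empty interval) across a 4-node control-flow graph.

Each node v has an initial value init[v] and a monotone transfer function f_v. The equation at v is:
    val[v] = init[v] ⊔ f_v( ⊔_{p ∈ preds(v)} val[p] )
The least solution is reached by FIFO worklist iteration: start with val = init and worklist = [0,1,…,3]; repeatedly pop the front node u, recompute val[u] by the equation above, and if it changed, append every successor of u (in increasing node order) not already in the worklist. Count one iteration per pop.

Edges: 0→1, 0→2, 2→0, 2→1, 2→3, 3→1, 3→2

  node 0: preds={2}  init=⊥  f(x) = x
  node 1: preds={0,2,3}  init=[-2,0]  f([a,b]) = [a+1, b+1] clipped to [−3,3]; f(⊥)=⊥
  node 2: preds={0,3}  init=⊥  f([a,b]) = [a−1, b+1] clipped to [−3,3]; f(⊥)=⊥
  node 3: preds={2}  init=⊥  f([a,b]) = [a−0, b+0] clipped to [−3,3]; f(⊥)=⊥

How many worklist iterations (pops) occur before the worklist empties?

4

Worklist (4 pops):
  #1 pop 0: in=⊥ → ⊥ (no change)
  #2 pop 1: in=⊥ → [-2,0] (no change)
  #3 pop 2: in=⊥ → ⊥ (no change)
  #4 pop 3: in=⊥ → ⊥ (no change)

Fixpoint:
  val[0] = ⊥
  val[1] = [-2,0]
  val[2] = ⊥
  val[3] = ⊥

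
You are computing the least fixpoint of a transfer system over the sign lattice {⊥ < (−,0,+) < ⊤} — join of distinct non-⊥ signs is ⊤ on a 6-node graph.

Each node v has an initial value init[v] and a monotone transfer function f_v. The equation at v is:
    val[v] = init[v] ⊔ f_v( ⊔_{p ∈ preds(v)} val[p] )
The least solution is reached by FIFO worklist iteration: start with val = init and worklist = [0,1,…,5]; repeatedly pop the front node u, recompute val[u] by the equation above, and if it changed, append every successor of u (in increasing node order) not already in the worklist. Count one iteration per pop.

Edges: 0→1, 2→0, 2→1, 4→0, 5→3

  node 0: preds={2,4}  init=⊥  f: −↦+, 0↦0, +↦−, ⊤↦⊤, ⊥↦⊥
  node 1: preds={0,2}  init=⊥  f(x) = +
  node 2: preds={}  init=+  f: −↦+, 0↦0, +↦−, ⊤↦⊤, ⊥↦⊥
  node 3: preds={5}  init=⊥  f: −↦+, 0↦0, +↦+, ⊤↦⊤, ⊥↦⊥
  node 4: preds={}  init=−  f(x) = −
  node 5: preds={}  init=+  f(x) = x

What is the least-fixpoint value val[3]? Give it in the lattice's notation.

Trace (6 dequeues):
  [1] u=0 | in ⊤ | out ⊤ | prev ⊥ | push {}
  [2] u=1 | in ⊤ | out + | prev ⊥ | push {}
  [3] u=2 | in ⊥ | out + | ==
  [4] u=3 | in + | out + | prev ⊥ | push {}
  [5] u=4 | in ⊥ | out − | ==
  [6] u=5 | in ⊥ | out + | ==

Converged values:
  [0] ⊤
  [1] +
  [2] +
  [3] +
  [4] −
  [5] +

+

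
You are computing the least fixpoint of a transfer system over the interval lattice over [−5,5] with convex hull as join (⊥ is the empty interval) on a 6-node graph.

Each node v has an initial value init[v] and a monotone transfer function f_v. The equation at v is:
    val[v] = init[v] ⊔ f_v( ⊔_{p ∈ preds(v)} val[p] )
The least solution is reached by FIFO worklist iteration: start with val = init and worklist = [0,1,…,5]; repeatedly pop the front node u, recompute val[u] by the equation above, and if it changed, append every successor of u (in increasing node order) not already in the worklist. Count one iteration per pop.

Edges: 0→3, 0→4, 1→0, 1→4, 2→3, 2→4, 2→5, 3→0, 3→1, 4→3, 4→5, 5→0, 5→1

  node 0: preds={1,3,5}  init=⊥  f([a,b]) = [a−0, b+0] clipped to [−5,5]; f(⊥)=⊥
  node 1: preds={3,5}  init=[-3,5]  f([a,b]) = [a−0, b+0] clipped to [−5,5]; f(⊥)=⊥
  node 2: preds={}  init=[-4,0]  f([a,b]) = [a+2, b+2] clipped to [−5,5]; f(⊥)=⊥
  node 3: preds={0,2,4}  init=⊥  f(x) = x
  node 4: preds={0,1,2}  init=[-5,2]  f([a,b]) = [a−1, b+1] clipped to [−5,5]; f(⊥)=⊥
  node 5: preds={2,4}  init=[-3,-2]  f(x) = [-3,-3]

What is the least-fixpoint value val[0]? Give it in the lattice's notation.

Worklist (11 pops):
  #1 pop 0: in=[-3,5] → [-3,5] (was ⊥); enqueue []
  #2 pop 1: in=[-3,-2] → [-3,5] (no change)
  #3 pop 2: in=⊥ → [-4,0] (no change)
  #4 pop 3: in=[-5,5] → [-5,5] (was ⊥); enqueue [0,1]
  #5 pop 4: in=[-4,5] → [-5,5] (was [-5,2]); enqueue [3]
  #6 pop 5: in=[-5,5] → [-3,-2] (no change)
  #7 pop 0: in=[-5,5] → [-5,5] (was [-3,5]); enqueue [4]
  #8 pop 1: in=[-5,5] → [-5,5] (was [-3,5]); enqueue [0]
  #9 pop 3: in=[-5,5] → [-5,5] (no change)
  #10 pop 4: in=[-5,5] → [-5,5] (no change)
  #11 pop 0: in=[-5,5] → [-5,5] (no change)

Fixpoint:
  val[0] = [-5,5]
  val[1] = [-5,5]
  val[2] = [-4,0]
  val[3] = [-5,5]
  val[4] = [-5,5]
  val[5] = [-3,-2]

[-5,5]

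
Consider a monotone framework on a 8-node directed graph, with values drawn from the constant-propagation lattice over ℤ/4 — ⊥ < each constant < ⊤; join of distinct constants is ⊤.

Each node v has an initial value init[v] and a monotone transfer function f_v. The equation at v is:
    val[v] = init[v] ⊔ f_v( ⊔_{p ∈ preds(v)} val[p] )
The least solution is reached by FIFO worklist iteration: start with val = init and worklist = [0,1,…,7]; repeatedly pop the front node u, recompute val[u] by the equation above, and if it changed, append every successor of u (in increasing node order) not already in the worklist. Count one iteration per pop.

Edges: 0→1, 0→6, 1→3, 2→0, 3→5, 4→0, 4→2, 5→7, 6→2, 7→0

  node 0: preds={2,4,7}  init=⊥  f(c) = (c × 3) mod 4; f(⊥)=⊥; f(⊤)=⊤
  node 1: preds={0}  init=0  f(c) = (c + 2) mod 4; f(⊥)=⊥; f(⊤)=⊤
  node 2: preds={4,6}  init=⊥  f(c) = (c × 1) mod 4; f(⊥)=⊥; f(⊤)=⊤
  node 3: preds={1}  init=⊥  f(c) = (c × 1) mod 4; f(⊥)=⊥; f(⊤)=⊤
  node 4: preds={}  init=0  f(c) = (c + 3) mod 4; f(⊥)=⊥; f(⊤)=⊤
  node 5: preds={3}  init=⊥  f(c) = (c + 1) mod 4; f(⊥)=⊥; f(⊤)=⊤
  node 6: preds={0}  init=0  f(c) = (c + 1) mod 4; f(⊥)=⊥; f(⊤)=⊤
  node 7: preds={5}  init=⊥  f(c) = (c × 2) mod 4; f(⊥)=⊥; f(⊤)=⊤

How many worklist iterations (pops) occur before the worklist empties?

13

Trace (13 dequeues):
  [1] u=0 | in 0 | out 0 | prev ⊥ | push {}
  [2] u=1 | in 0 | out ⊤ | prev 0 | push {}
  [3] u=2 | in 0 | out 0 | prev ⊥ | push {0}
  [4] u=3 | in ⊤ | out ⊤ | prev ⊥ | push {}
  [5] u=4 | in ⊥ | out 0 | ==
  [6] u=5 | in ⊤ | out ⊤ | prev ⊥ | push {}
  [7] u=6 | in 0 | out ⊤ | prev 0 | push {2}
  [8] u=7 | in ⊤ | out ⊤ | prev ⊥ | push {}
  [9] u=0 | in ⊤ | out ⊤ | prev 0 | push {1,6}
  [10] u=2 | in ⊤ | out ⊤ | prev 0 | push {0}
  [11] u=1 | in ⊤ | out ⊤ | ==
  [12] u=6 | in ⊤ | out ⊤ | ==
  [13] u=0 | in ⊤ | out ⊤ | ==

Converged values:
  [0] ⊤
  [1] ⊤
  [2] ⊤
  [3] ⊤
  [4] 0
  [5] ⊤
  [6] ⊤
  [7] ⊤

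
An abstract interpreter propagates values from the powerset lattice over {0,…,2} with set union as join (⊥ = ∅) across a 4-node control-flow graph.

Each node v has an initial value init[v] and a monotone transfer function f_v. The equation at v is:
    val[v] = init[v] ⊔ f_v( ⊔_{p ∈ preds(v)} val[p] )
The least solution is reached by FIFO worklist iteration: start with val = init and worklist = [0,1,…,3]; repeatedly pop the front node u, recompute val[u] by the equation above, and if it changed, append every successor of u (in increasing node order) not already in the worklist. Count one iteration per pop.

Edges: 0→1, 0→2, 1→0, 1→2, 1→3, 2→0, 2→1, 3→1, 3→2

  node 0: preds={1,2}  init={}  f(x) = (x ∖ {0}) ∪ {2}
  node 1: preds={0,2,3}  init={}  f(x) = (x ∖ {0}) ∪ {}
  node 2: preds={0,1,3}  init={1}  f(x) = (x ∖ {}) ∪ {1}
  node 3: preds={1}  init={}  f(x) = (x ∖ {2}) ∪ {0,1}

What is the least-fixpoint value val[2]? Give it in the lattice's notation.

Iteration log — 9 steps:
  step 1. node 0  ⊔preds={1}  new={1,2}  old={}  +wl: 
  step 2. node 1  ⊔preds={1,2}  new={1,2}  old={}  +wl: 0
  step 3. node 2  ⊔preds={1,2}  new={1,2}  old={1}  +wl: 1
  step 4. node 3  ⊔preds={1,2}  new={0,1}  old={}  +wl: 2
  step 5. node 0  ⊔preds={1,2}  new={1,2}  stable
  step 6. node 1  ⊔preds={0,1,2}  new={1,2}  stable
  step 7. node 2  ⊔preds={0,1,2}  new={0,1,2}  old={1,2}  +wl: 0,1
  step 8. node 0  ⊔preds={0,1,2}  new={1,2}  stable
  step 9. node 1  ⊔preds={0,1,2}  new={1,2}  stable

Least fixpoint reached:
  node 0: {1,2}
  node 1: {1,2}
  node 2: {0,1,2}
  node 3: {0,1}

{0,1,2}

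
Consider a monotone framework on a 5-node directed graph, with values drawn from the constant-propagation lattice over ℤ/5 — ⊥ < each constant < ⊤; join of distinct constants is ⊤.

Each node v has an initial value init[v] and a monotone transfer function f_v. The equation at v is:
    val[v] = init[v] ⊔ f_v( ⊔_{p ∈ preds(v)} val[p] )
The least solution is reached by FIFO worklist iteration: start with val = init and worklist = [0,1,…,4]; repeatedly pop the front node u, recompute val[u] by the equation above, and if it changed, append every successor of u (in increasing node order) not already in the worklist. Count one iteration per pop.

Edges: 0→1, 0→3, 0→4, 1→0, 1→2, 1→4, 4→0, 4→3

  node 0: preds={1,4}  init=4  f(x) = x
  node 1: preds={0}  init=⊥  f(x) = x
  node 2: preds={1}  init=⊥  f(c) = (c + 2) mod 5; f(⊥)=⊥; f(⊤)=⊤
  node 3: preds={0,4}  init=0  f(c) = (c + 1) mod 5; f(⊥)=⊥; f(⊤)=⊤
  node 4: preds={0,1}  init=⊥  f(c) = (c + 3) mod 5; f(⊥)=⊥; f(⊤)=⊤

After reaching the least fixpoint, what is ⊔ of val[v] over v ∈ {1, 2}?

Trace (12 dequeues):
  [1] u=0 | in ⊥ | out 4 | ==
  [2] u=1 | in 4 | out 4 | prev ⊥ | push {0}
  [3] u=2 | in 4 | out 1 | prev ⊥ | push {}
  [4] u=3 | in 4 | out 0 | ==
  [5] u=4 | in 4 | out 2 | prev ⊥ | push {3}
  [6] u=0 | in ⊤ | out ⊤ | prev 4 | push {1,4}
  [7] u=3 | in ⊤ | out ⊤ | prev 0 | push {}
  [8] u=1 | in ⊤ | out ⊤ | prev 4 | push {0,2}
  [9] u=4 | in ⊤ | out ⊤ | prev 2 | push {3}
  [10] u=0 | in ⊤ | out ⊤ | ==
  [11] u=2 | in ⊤ | out ⊤ | prev 1 | push {}
  [12] u=3 | in ⊤ | out ⊤ | ==

Converged values:
  [0] ⊤
  [1] ⊤
  [2] ⊤
  [3] ⊤
  [4] ⊤

⊤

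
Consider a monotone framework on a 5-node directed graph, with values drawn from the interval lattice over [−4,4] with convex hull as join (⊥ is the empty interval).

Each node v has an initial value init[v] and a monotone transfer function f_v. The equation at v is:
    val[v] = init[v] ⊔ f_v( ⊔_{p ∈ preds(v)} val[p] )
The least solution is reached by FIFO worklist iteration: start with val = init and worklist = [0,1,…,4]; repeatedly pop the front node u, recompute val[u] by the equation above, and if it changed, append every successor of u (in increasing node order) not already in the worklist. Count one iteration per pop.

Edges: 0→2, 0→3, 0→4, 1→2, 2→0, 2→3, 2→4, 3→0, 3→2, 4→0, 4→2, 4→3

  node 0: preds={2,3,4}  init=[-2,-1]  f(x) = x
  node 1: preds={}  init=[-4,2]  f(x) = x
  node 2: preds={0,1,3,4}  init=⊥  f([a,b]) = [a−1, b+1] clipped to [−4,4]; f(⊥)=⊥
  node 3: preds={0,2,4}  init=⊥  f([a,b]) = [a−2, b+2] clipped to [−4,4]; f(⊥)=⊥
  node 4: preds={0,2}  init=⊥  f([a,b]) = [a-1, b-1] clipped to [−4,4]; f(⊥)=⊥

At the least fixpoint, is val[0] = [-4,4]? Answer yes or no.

yes

Iteration log — 12 steps:
  step 1. node 0  ⊔preds=⊥  new=[-2,-1]  stable
  step 2. node 1  ⊔preds=⊥  new=[-4,2]  stable
  step 3. node 2  ⊔preds=[-4,2]  new=[-4,3]  old=⊥  +wl: 0
  step 4. node 3  ⊔preds=[-4,3]  new=[-4,4]  old=⊥  +wl: 2
  step 5. node 4  ⊔preds=[-4,3]  new=[-4,2]  old=⊥  +wl: 3
  step 6. node 0  ⊔preds=[-4,4]  new=[-4,4]  old=[-2,-1]  +wl: 4
  step 7. node 2  ⊔preds=[-4,4]  new=[-4,4]  old=[-4,3]  +wl: 0
  step 8. node 3  ⊔preds=[-4,4]  new=[-4,4]  stable
  step 9. node 4  ⊔preds=[-4,4]  new=[-4,3]  old=[-4,2]  +wl: 2,3
  step 10. node 0  ⊔preds=[-4,4]  new=[-4,4]  stable
  step 11. node 2  ⊔preds=[-4,4]  new=[-4,4]  stable
  step 12. node 3  ⊔preds=[-4,4]  new=[-4,4]  stable

Least fixpoint reached:
  node 0: [-4,4]
  node 1: [-4,2]
  node 2: [-4,4]
  node 3: [-4,4]
  node 4: [-4,3]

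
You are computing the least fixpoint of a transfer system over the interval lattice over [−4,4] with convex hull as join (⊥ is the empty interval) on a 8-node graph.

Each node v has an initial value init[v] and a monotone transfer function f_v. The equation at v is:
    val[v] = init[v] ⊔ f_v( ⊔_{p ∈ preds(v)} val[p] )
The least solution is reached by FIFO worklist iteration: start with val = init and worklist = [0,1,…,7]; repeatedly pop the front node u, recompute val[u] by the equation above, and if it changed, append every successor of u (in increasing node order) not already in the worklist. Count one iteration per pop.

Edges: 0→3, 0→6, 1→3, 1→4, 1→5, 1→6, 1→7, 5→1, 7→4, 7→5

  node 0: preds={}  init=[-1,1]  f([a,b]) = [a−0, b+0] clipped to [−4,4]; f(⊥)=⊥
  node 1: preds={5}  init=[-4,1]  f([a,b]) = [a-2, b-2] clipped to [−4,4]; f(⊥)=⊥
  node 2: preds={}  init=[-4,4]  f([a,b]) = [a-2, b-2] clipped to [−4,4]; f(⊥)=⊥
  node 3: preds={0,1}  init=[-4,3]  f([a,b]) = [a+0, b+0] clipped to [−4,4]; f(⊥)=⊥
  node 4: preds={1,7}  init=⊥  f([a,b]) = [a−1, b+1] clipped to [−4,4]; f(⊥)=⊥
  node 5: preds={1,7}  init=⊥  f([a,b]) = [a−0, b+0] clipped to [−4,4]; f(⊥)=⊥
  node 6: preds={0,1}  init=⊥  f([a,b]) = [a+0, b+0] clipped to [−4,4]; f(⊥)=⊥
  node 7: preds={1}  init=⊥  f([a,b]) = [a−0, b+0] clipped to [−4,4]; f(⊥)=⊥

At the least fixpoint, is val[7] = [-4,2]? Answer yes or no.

Iteration log — 11 steps:
  step 1. node 0  ⊔preds=⊥  new=[-1,1]  stable
  step 2. node 1  ⊔preds=⊥  new=[-4,1]  stable
  step 3. node 2  ⊔preds=⊥  new=[-4,4]  stable
  step 4. node 3  ⊔preds=[-4,1]  new=[-4,3]  stable
  step 5. node 4  ⊔preds=[-4,1]  new=[-4,2]  old=⊥  +wl: 
  step 6. node 5  ⊔preds=[-4,1]  new=[-4,1]  old=⊥  +wl: 1
  step 7. node 6  ⊔preds=[-4,1]  new=[-4,1]  old=⊥  +wl: 
  step 8. node 7  ⊔preds=[-4,1]  new=[-4,1]  old=⊥  +wl: 4,5
  step 9. node 1  ⊔preds=[-4,1]  new=[-4,1]  stable
  step 10. node 4  ⊔preds=[-4,1]  new=[-4,2]  stable
  step 11. node 5  ⊔preds=[-4,1]  new=[-4,1]  stable

Least fixpoint reached:
  node 0: [-1,1]
  node 1: [-4,1]
  node 2: [-4,4]
  node 3: [-4,3]
  node 4: [-4,2]
  node 5: [-4,1]
  node 6: [-4,1]
  node 7: [-4,1]

no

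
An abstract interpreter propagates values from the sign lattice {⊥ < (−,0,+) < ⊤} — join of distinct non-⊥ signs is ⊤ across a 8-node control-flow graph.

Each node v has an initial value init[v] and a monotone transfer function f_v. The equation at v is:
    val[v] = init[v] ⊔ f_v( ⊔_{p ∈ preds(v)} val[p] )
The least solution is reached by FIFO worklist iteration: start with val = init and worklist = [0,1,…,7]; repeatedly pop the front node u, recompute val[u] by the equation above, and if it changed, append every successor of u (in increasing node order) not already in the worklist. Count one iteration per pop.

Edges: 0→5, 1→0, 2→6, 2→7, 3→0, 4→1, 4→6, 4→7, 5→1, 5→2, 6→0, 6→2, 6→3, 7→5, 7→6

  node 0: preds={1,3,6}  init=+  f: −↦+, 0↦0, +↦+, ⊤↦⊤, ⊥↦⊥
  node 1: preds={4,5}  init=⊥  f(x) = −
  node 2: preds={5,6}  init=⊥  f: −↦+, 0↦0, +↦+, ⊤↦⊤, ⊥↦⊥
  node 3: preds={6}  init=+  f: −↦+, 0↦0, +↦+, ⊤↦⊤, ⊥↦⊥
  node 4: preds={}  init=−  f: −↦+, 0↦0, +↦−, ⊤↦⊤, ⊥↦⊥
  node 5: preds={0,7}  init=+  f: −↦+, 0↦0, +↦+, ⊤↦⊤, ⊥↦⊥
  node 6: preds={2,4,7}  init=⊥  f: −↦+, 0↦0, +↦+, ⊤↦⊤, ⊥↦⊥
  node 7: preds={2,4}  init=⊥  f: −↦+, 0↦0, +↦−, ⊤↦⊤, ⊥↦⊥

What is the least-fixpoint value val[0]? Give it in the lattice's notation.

Iteration log — 17 steps:
  step 1. node 0  ⊔preds=+  new=+  stable
  step 2. node 1  ⊔preds=⊤  new=−  old=⊥  +wl: 0
  step 3. node 2  ⊔preds=+  new=+  old=⊥  +wl: 
  step 4. node 3  ⊔preds=⊥  new=+  stable
  step 5. node 4  ⊔preds=⊥  new=−  stable
  step 6. node 5  ⊔preds=+  new=+  stable
  step 7. node 6  ⊔preds=⊤  new=⊤  old=⊥  +wl: 2,3
  step 8. node 7  ⊔preds=⊤  new=⊤  old=⊥  +wl: 5,6
  step 9. node 0  ⊔preds=⊤  new=⊤  old=+  +wl: 
  step 10. node 2  ⊔preds=⊤  new=⊤  old=+  +wl: 7
  step 11. node 3  ⊔preds=⊤  new=⊤  old=+  +wl: 0
  step 12. node 5  ⊔preds=⊤  new=⊤  old=+  +wl: 1,2
  step 13. node 6  ⊔preds=⊤  new=⊤  stable
  step 14. node 7  ⊔preds=⊤  new=⊤  stable
  step 15. node 0  ⊔preds=⊤  new=⊤  stable
  step 16. node 1  ⊔preds=⊤  new=−  stable
  step 17. node 2  ⊔preds=⊤  new=⊤  stable

Least fixpoint reached:
  node 0: ⊤
  node 1: −
  node 2: ⊤
  node 3: ⊤
  node 4: −
  node 5: ⊤
  node 6: ⊤
  node 7: ⊤

⊤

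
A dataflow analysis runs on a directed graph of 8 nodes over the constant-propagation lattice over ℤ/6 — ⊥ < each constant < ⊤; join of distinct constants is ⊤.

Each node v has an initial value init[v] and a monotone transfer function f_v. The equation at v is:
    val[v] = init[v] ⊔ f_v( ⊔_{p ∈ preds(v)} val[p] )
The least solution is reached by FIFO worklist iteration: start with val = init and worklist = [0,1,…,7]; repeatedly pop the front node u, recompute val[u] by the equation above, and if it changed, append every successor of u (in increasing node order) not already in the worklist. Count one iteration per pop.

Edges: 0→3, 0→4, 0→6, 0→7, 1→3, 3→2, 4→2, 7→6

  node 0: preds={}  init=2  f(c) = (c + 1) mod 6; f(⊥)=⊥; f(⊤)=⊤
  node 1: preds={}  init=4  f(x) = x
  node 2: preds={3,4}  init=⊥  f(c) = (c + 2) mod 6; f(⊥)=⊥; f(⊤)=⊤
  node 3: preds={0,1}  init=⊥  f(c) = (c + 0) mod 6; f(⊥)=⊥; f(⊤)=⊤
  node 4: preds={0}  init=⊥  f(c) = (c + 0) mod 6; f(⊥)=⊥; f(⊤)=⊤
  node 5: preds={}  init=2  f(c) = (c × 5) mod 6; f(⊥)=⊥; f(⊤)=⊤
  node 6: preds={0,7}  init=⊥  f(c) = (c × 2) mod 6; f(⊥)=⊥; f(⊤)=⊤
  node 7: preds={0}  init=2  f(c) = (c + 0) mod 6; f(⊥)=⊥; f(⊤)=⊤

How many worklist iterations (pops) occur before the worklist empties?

Trace (9 dequeues):
  [1] u=0 | in ⊥ | out 2 | ==
  [2] u=1 | in ⊥ | out 4 | ==
  [3] u=2 | in ⊥ | out ⊥ | ==
  [4] u=3 | in ⊤ | out ⊤ | prev ⊥ | push {2}
  [5] u=4 | in 2 | out 2 | prev ⊥ | push {}
  [6] u=5 | in ⊥ | out 2 | ==
  [7] u=6 | in 2 | out 4 | prev ⊥ | push {}
  [8] u=7 | in 2 | out 2 | ==
  [9] u=2 | in ⊤ | out ⊤ | prev ⊥ | push {}

Converged values:
  [0] 2
  [1] 4
  [2] ⊤
  [3] ⊤
  [4] 2
  [5] 2
  [6] 4
  [7] 2

9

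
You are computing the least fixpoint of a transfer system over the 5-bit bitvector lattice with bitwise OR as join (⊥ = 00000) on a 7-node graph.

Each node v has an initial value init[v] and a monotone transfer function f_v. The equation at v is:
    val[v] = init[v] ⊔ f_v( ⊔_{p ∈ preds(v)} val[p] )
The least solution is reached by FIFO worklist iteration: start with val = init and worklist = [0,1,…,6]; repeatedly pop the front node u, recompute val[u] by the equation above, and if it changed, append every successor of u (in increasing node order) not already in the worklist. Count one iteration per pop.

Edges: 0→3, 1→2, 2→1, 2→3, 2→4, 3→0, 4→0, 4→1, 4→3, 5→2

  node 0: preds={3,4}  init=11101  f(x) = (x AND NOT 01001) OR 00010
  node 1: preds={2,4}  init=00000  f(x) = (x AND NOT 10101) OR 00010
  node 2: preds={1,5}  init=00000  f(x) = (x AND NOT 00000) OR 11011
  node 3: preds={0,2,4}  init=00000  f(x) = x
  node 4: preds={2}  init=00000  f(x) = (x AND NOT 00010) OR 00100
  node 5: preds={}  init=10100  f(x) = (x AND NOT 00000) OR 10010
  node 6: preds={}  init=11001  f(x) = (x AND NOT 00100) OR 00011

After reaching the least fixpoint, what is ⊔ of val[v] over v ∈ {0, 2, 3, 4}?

Worklist (11 pops):
  #1 pop 0: in=00000 → 11111 (was 11101); enqueue []
  #2 pop 1: in=00000 → 00010 (was 00000); enqueue []
  #3 pop 2: in=10110 → 11111 (was 00000); enqueue [1]
  #4 pop 3: in=11111 → 11111 (was 00000); enqueue [0]
  #5 pop 4: in=11111 → 11101 (was 00000); enqueue [3]
  #6 pop 5: in=00000 → 10110 (was 10100); enqueue [2]
  #7 pop 6: in=00000 → 11011 (was 11001); enqueue []
  #8 pop 1: in=11111 → 01010 (was 00010); enqueue []
  #9 pop 0: in=11111 → 11111 (no change)
  #10 pop 3: in=11111 → 11111 (no change)
  #11 pop 2: in=11110 → 11111 (no change)

Fixpoint:
  val[0] = 11111
  val[1] = 01010
  val[2] = 11111
  val[3] = 11111
  val[4] = 11101
  val[5] = 10110
  val[6] = 11011

11111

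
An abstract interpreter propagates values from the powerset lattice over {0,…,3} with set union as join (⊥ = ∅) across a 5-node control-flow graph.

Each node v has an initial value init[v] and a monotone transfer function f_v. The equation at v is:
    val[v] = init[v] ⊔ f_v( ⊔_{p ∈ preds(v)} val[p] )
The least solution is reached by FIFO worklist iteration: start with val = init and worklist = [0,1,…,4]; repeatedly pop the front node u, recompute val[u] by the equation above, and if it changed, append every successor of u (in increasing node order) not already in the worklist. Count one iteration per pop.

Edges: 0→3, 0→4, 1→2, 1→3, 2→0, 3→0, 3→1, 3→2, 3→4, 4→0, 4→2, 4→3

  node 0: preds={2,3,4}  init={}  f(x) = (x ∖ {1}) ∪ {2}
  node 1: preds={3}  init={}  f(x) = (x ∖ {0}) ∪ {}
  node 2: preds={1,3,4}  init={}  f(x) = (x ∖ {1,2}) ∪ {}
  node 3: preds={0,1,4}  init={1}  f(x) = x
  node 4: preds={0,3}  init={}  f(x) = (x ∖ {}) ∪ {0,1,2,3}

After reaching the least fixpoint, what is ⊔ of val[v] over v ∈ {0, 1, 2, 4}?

Iteration log — 14 steps:
  step 1. node 0  ⊔preds={1}  new={2}  old={}  +wl: 
  step 2. node 1  ⊔preds={1}  new={1}  old={}  +wl: 
  step 3. node 2  ⊔preds={1}  new={}  stable
  step 4. node 3  ⊔preds={1,2}  new={1,2}  old={1}  +wl: 0,1,2
  step 5. node 4  ⊔preds={1,2}  new={0,1,2,3}  old={}  +wl: 3
  step 6. node 0  ⊔preds={0,1,2,3}  new={0,2,3}  old={2}  +wl: 4
  step 7. node 1  ⊔preds={1,2}  new={1,2}  old={1}  +wl: 
  step 8. node 2  ⊔preds={0,1,2,3}  new={0,3}  old={}  +wl: 0
  step 9. node 3  ⊔preds={0,1,2,3}  new={0,1,2,3}  old={1,2}  +wl: 1,2
  step 10. node 4  ⊔preds={0,1,2,3}  new={0,1,2,3}  stable
  step 11. node 0  ⊔preds={0,1,2,3}  new={0,2,3}  stable
  step 12. node 1  ⊔preds={0,1,2,3}  new={1,2,3}  old={1,2}  +wl: 3
  step 13. node 2  ⊔preds={0,1,2,3}  new={0,3}  stable
  step 14. node 3  ⊔preds={0,1,2,3}  new={0,1,2,3}  stable

Least fixpoint reached:
  node 0: {0,2,3}
  node 1: {1,2,3}
  node 2: {0,3}
  node 3: {0,1,2,3}
  node 4: {0,1,2,3}

{0,1,2,3}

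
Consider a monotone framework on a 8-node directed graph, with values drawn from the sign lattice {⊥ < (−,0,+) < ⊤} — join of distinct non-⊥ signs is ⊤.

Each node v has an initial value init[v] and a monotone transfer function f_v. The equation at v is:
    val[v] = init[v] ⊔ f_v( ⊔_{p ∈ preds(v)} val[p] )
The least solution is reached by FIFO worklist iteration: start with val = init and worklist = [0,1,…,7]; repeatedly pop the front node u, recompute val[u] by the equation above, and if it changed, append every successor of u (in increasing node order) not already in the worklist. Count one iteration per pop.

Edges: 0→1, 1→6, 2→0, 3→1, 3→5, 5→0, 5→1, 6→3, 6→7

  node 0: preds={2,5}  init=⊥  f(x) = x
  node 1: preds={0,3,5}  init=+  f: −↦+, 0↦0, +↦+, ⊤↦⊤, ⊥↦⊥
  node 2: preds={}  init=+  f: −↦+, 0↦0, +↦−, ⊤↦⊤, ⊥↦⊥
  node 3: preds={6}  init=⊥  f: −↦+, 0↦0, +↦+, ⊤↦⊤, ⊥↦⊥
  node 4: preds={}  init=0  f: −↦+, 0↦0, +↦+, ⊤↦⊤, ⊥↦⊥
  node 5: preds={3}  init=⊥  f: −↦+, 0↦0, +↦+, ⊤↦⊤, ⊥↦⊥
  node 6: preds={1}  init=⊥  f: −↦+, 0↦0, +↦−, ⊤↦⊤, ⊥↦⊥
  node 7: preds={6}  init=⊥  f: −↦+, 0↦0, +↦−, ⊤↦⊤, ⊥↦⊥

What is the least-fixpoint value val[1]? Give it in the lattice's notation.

+

Trace (13 dequeues):
  [1] u=0 | in + | out + | prev ⊥ | push {}
  [2] u=1 | in + | out + | ==
  [3] u=2 | in ⊥ | out + | ==
  [4] u=3 | in ⊥ | out ⊥ | ==
  [5] u=4 | in ⊥ | out 0 | ==
  [6] u=5 | in ⊥ | out ⊥ | ==
  [7] u=6 | in + | out − | prev ⊥ | push {3}
  [8] u=7 | in − | out + | prev ⊥ | push {}
  [9] u=3 | in − | out + | prev ⊥ | push {1,5}
  [10] u=1 | in + | out + | ==
  [11] u=5 | in + | out + | prev ⊥ | push {0,1}
  [12] u=0 | in + | out + | ==
  [13] u=1 | in + | out + | ==

Converged values:
  [0] +
  [1] +
  [2] +
  [3] +
  [4] 0
  [5] +
  [6] −
  [7] +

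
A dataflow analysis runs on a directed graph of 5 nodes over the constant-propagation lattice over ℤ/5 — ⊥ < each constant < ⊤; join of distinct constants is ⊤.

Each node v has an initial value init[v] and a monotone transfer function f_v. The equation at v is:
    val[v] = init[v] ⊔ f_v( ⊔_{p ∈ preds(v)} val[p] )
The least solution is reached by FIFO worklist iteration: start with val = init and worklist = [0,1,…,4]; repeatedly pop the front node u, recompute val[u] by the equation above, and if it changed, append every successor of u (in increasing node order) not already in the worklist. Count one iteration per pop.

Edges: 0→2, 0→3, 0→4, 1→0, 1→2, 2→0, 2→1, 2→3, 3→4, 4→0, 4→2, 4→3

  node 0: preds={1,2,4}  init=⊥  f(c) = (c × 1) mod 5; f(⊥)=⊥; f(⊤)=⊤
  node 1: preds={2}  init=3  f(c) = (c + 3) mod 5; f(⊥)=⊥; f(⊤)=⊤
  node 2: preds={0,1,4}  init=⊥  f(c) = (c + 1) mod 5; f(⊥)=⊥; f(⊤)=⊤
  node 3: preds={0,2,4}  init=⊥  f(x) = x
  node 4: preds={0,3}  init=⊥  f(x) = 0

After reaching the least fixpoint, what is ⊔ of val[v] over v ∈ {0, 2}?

⊤

Iteration log — 12 steps:
  step 1. node 0  ⊔preds=3  new=3  old=⊥  +wl: 
  step 2. node 1  ⊔preds=⊥  new=3  stable
  step 3. node 2  ⊔preds=3  new=4  old=⊥  +wl: 0,1
  step 4. node 3  ⊔preds=⊤  new=⊤  old=⊥  +wl: 
  step 5. node 4  ⊔preds=⊤  new=0  old=⊥  +wl: 2,3
  step 6. node 0  ⊔preds=⊤  new=⊤  old=3  +wl: 4
  step 7. node 1  ⊔preds=4  new=⊤  old=3  +wl: 0
  step 8. node 2  ⊔preds=⊤  new=⊤  old=4  +wl: 1
  step 9. node 3  ⊔preds=⊤  new=⊤  stable
  step 10. node 4  ⊔preds=⊤  new=0  stable
  step 11. node 0  ⊔preds=⊤  new=⊤  stable
  step 12. node 1  ⊔preds=⊤  new=⊤  stable

Least fixpoint reached:
  node 0: ⊤
  node 1: ⊤
  node 2: ⊤
  node 3: ⊤
  node 4: 0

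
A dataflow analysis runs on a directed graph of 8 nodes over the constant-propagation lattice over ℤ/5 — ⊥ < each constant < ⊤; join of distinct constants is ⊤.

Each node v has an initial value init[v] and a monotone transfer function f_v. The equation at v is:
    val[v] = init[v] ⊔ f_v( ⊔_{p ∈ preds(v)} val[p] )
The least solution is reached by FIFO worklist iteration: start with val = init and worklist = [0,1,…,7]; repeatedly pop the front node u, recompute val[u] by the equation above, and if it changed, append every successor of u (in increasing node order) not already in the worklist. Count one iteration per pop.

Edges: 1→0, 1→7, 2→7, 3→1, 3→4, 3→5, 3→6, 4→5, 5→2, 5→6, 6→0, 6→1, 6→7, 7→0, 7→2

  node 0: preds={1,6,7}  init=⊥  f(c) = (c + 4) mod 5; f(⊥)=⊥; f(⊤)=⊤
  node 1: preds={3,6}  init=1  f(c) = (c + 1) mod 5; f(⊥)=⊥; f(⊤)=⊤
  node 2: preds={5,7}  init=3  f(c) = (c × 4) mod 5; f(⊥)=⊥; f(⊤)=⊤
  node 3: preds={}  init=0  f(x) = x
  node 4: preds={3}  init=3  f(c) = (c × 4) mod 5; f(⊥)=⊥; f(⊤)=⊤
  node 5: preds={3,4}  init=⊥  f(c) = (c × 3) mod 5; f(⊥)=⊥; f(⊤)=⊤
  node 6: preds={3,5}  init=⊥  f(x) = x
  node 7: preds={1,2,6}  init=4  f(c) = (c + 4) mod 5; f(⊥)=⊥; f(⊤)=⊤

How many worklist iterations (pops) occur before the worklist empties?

Worklist (13 pops):
  #1 pop 0: in=⊤ → ⊤ (was ⊥); enqueue []
  #2 pop 1: in=0 → 1 (no change)
  #3 pop 2: in=4 → ⊤ (was 3); enqueue []
  #4 pop 3: in=⊥ → 0 (no change)
  #5 pop 4: in=0 → ⊤ (was 3); enqueue []
  #6 pop 5: in=⊤ → ⊤ (was ⊥); enqueue [2]
  #7 pop 6: in=⊤ → ⊤ (was ⊥); enqueue [0,1]
  #8 pop 7: in=⊤ → ⊤ (was 4); enqueue []
  #9 pop 2: in=⊤ → ⊤ (no change)
  #10 pop 0: in=⊤ → ⊤ (no change)
  #11 pop 1: in=⊤ → ⊤ (was 1); enqueue [0,7]
  #12 pop 0: in=⊤ → ⊤ (no change)
  #13 pop 7: in=⊤ → ⊤ (no change)

Fixpoint:
  val[0] = ⊤
  val[1] = ⊤
  val[2] = ⊤
  val[3] = 0
  val[4] = ⊤
  val[5] = ⊤
  val[6] = ⊤
  val[7] = ⊤

13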